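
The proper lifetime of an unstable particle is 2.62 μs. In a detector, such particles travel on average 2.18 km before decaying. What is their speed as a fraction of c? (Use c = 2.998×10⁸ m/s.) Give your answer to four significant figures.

0.9408c

Lab distance = (lab lifetime)·v = γτ·βc, so βγ = d/(cτ) = 2180/(2.998×10⁸ × 2.620×10^-6) = 2.7754.
With βγ = 2.7754: γ² = 1 + (βγ)² = 8.70285, and β = (βγ)/γ = 2.7754/2.95006 = 0.9408.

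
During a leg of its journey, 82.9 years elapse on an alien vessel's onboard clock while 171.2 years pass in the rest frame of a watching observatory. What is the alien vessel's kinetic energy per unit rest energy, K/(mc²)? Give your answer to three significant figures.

The time-dilation ratio gives γ = 171.2/82.9 = 2.06514.
Since K = (γ−1)mc², K/(mc²) = 2.06514 − 1 = 1.07.

1.07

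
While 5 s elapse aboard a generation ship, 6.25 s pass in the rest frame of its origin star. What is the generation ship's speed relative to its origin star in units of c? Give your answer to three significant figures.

0.600c

γ = Δt/Δτ = 6.25/5 = 1.25.
β = √(1 − 1/γ²) = √(1 − 0.64) = √0.36 = 0.600.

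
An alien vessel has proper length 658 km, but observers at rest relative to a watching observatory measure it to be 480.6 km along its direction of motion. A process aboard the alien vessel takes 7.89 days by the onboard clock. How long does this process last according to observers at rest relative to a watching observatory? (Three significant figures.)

Length contraction gives γ = L₀/L = 658/480.6 = 1.36912.
The same γ dilates the second interval: 1.36912 × 7.89 days = 10.8 days.

10.8 days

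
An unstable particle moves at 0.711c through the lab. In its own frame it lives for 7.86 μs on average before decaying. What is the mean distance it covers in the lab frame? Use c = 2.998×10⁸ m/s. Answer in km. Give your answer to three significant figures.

2.38 km

γ = 1/√(1 − β²) = 1/√(1 − 0.505521) = 1/√0.494479 = 1/0.703192 = 1.4221.
Lab-frame lifetime: Δt = γτ = 1.4221 × 7.86 μs = 11.178 μs.
Distance: d = vΔt = 0.711 × 2.998×10⁸ m/s × 1.1178×10^-5 s = 2380 m = 2.38 km.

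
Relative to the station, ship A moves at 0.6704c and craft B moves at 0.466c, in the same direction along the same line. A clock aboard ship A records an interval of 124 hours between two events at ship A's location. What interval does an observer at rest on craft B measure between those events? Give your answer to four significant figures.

The velocity of ship A relative to craft B is (0.6704 − 0.466)c / (1 − 0.6704×0.466) = 0.29727c; relative speed 0.29727c.
At |u| = 0.29727c, γ = (1 − 0.0883695)^(−1/2) = 1.0473.
The clock on ship A records proper time, so craft B measures Δt = γΔτ = 1.0473 × 124 = 129.9 hours.

129.9 hours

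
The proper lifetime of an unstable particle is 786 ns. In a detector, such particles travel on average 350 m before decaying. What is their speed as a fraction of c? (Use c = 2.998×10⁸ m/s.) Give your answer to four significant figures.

d = βγcτ ⇒ βγ = d/(cτ) = 350.0 m / (235.6428 m) = 1.4853.
β = (βγ)/√(1+(βγ)²) = 1.4853/√3.20612 = 0.8295.

0.8295c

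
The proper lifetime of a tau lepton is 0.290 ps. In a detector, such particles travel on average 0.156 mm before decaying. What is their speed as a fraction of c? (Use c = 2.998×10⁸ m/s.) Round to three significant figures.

0.874c

Let x = d/(cτ) = 1.560×10^-4 m / (2.998×10⁸ m/s × 2.900×10^-13 s) = 1.7943. Since d = βγcτ, x = βγ = β/√(1−β²).
Solving: β² = x²/(1+x²) = 3.21951/4.21951 = 0.763006, so β = 0.874.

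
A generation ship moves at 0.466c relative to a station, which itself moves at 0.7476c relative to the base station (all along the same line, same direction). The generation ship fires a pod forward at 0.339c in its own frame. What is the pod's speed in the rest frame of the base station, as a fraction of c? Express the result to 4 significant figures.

0.9494c

First combine the pod and generation ship (S''→S'): u₁ = (0.339 + 0.466)/(1 + 0.339×0.466) = 0.805/1.157974 = 0.69518.
Then combine with the station (S'→S): u = (0.69518 + 0.7476)/(1 + 0.69518×0.7476) = 1.44278/1.519716568 = 0.94937.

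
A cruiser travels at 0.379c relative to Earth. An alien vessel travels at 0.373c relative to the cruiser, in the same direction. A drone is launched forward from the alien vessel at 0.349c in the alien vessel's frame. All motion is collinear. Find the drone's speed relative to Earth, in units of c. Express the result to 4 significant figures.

0.8194c

Apply u = (u'+v)/(1+u'v) twice. Drone in the cruiser frame: (0.349+0.373)/(1+0.349·0.373) = 0.722/1.130177 = 0.63884c.
That velocity, transformed to the rest frame of Earth: (0.63884+0.379)/(1+0.63884·0.379) = 1.01784/1.24212036 = 0.81944c.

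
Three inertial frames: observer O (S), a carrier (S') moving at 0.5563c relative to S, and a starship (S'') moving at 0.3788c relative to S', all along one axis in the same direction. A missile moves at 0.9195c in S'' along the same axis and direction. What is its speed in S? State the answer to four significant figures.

0.9893c

First combine the missile and starship (S''→S'): u₁ = (0.9195 + 0.3788)/(1 + 0.9195×0.3788) = 1.2983/1.3483066 = 0.96291.
Then combine with the carrier (S'→S): u = (0.96291 + 0.5563)/(1 + 0.96291×0.5563) = 1.51921/1.535666833 = 0.98928.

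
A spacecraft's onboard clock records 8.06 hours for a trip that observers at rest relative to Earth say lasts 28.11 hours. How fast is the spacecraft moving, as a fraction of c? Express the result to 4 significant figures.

0.9580c

γ = Δt/Δτ = 28.11/8.06 = 3.4876.
β = √(1 − 1/γ²) = √(1 − 0.0822142) = √0.9177858 = 0.9580.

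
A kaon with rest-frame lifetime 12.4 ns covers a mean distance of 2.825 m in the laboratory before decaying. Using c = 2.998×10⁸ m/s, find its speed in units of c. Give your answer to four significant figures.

d = βγcτ ⇒ βγ = d/(cτ) = 2.825 m / (3.71752 m) = 0.75992.
β = (βγ)/√(1+(βγ)²) = 0.75992/√1.577478 = 0.6050.

0.6050c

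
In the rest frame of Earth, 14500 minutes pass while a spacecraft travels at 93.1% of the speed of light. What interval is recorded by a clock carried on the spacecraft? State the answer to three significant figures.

5290 minutes

With β = 0.931, γ = 1/√(1 − 0.931²) = 1/√0.133239 = 2.7396.
The moving clock records proper time: Δτ = Δt/γ = 14500/2.7396 = 5290 minutes.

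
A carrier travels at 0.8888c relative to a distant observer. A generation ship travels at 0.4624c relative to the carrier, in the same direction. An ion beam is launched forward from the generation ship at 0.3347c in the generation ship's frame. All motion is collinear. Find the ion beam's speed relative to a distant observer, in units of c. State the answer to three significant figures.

0.979c

Compose velocities in two stages. Stage 1 (into S'): u₁ = (0.3347+0.4624)/(1+0.3347×0.4624) = 0.69027.
Stage 2 (into S): u = (0.69027+0.8888)/(1+0.69027×0.8888) = 0.97865, so the speed is 0.979c.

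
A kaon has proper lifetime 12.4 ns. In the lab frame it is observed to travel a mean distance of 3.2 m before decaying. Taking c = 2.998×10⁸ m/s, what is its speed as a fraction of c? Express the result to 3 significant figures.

0.652c

Lab distance = (lab lifetime)·v = γτ·βc, so βγ = d/(cτ) = 3.200/(2.998×10⁸ × 1.240×10^-8) = 0.86079.
With βγ = 0.86079: γ² = 1 + (βγ)² = 1.740959, and β = (βγ)/γ = 0.86079/1.31945 = 0.652.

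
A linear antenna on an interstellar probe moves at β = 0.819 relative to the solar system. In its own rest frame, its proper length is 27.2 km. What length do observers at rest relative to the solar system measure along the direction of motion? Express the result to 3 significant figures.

15.6 km

Lorentz factor: γ = (1 − 0.670761)^(−1/2) = 1.7428.
Length contraction: L = L₀/γ = 27.2/1.7428 = 15.6 km.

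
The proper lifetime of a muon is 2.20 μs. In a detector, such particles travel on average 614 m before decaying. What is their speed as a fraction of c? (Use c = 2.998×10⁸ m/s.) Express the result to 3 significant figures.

d = βγcτ ⇒ βγ = d/(cτ) = 614.0 m / (659.56 m) = 0.93092.
β = (βγ)/√(1+(βγ)²) = 0.93092/√1.866612 = 0.681.

0.681c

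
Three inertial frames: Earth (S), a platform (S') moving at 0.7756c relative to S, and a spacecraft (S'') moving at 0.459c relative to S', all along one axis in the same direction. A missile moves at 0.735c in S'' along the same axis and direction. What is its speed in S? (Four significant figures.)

0.9858c

First combine the missile and spacecraft (S''→S'): u₁ = (0.735 + 0.459)/(1 + 0.735×0.459) = 1.194/1.337365 = 0.8928.
Then combine with the platform (S'→S): u = (0.8928 + 0.7756)/(1 + 0.8928×0.7756) = 1.6684/1.69245568 = 0.98579.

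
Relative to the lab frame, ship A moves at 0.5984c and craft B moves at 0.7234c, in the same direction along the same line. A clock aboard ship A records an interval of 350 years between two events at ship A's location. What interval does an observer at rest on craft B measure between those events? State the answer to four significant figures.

Transform ship A's velocity into craft B's frame: (0.5984 − 0.7234)/(1 − 0.5984·0.7234) = −0.125/0.56711744, so the relative speed is 0.22041c.
γ for this relative speed: γ = 1/√(1 − 0.0485806) = 1.0252.
The clock on ship A records proper time, so craft B measures Δt = γΔτ = 1.0252 × 350 = 358.8 years.

358.8 years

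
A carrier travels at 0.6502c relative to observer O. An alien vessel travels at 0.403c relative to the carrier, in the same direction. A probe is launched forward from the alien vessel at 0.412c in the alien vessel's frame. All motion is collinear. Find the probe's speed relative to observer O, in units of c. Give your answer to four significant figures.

0.9276c

First combine the probe and alien vessel (S''→S'): u₁ = (0.412 + 0.403)/(1 + 0.412×0.403) = 0.815/1.166036 = 0.69895.
Then combine with the carrier (S'→S): u = (0.69895 + 0.6502)/(1 + 0.69895×0.6502) = 1.34915/1.45445729 = 0.9276.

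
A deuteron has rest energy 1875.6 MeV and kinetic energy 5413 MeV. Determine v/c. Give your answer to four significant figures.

0.9663

K = (γ−1)mc², so γ = 1 + 5413/1875.6 = 3.886.
Then v/c = √(1 − γ⁻²) = √(1 − 0.0662208) = √0.9337792 = 0.9663.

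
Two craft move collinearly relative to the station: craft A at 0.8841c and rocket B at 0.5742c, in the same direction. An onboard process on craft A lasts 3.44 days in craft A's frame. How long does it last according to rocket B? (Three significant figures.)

Transform craft A's velocity into rocket B's frame: (0.8841 − 0.5742)/(1 − 0.8841·0.5742) = 0.3099/0.49234978, so the relative speed is 0.62943c.
γ for this relative speed: γ = 1/√(1 − 0.396182) = 1.2869.
Craft A's interval is proper; time dilation gives Δt_B = γΔτ = 1.2869 × 3.44 days = 4.43 days.

4.43 days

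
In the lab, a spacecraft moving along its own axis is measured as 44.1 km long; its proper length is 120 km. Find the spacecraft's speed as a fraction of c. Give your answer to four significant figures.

Length contraction gives γ = L₀/L = 120/44.1 = 2.7211.
β = √(1 − 1/γ²) = √0.864945 = 0.9300.

0.9300c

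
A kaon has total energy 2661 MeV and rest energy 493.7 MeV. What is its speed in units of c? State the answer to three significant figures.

Total energy E = γmc² gives γ = 2661/493.7 = 5.3899.
Hence β = √(1 − 1/γ²) = √(1 − 0.0344222) = √0.9655778 = 0.983.

0.983c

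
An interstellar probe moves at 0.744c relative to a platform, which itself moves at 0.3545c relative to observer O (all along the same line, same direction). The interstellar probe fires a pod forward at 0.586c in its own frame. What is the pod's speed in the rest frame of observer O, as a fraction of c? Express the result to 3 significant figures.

0.964c

Apply u = (u'+v)/(1+u'v) twice. Pod in the platform frame: (0.586+0.744)/(1+0.586·0.744) = 1.33/1.435984 = 0.92619c.
That velocity, transformed to the rest frame of observer O: (0.92619+0.3545)/(1+0.92619·0.3545) = 1.28069/1.328334355 = 0.96413c.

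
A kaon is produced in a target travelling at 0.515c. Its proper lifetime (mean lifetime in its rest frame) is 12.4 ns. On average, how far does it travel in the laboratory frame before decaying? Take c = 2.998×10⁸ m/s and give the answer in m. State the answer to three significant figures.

With β = 0.515, γ = 1/√(1 − 0.515²) = 1/√0.734775 = 1.1666.
Lab-frame lifetime: Δt = γτ = 1.1666 × 12.4 ns = 14.466 ns.
Distance: d = vΔt = 0.515 × 2.998×10⁸ m/s × 1.4466×10^-8 s = 2.23 m.

2.23 m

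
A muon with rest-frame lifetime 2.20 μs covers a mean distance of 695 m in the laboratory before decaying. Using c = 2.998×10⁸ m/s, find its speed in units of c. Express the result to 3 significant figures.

Lab distance = (lab lifetime)·v = γτ·βc, so βγ = d/(cτ) = 695.0/(2.998×10⁸ × 2.200×10^-6) = 1.0537.
With βγ = 1.0537: γ² = 1 + (βγ)² = 2.11028, and β = (βγ)/γ = 1.0537/1.45268 = 0.725.

0.725c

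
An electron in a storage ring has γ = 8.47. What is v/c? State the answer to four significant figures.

0.9930

β = √(1 − 1/γ²) = √(1 − 1/71.7409) = √0.986061 = 0.9930.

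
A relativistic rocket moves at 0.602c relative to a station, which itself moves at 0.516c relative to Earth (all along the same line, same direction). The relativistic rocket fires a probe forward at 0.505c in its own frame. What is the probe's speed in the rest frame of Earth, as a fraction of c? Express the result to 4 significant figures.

First combine the probe and relativistic rocket (S''→S'): u₁ = (0.505 + 0.602)/(1 + 0.505×0.602) = 1.107/1.30401 = 0.84892.
Then combine with the station (S'→S): u = (0.84892 + 0.516)/(1 + 0.84892×0.516) = 1.36492/1.43804272 = 0.94915.

0.9492c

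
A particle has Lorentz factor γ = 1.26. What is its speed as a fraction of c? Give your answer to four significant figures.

β = √(1 − 1/γ²) = √(1 − 1/1.5876) = √0.370118 = 0.6084.

0.6084c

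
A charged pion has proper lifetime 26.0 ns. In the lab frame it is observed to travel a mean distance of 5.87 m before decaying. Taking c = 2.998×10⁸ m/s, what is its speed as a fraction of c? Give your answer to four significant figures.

d = βγcτ ⇒ βγ = d/(cτ) = 5.870 m / (7.7948 m) = 0.75307.
β = (βγ)/√(1+(βγ)²) = 0.75307/√1.567114 = 0.6016.

0.6016c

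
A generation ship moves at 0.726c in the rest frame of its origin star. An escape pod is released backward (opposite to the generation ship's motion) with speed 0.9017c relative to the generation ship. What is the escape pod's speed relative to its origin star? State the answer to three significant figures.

In units of c, u = (u' + v)/(1 + u'v) with u' = −0.9017 and v = 0.726.
Numerator: −0.9017 + 0.726 = −0.1757. Denominator: 1 + (−0.9017)(0.726) = 0.3453658.
u = −0.1757/0.3453658 = −0.50874, so the speed is 0.509c.

0.509c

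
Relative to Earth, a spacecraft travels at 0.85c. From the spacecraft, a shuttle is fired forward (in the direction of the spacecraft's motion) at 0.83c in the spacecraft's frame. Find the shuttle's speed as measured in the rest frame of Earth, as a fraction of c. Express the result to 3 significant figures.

0.985c

Relativistic velocity addition: u = (u' + v)/(1 + u'v/c²), with u' = 0.83c and v = 0.85c.
Numerator: 0.83 + 0.85 = 1.68. Denominator: 1 + (0.83)(0.85) = 1.7055.
u = 1.68/1.7055 = 0.98505, so the speed is 0.985c.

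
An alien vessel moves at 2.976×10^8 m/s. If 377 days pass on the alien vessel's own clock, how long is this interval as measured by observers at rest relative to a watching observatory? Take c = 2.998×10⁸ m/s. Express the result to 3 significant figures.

3120 days

β = v/c = (2.976×10^8 m/s)/(2.998×10⁸ m/s) = 0.992662.
γ = 1/√(1 − β²) = 1/√(1 − 0.9853778) = 1/√0.01462215 = 1/0.120922 = 8.2698.
Time dilation: Δt = γ·Δτ = 8.2698 × 377 = 3120 days.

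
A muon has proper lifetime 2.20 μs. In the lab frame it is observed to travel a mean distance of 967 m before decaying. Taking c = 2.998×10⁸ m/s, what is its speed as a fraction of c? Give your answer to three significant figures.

d = βγcτ ⇒ βγ = d/(cτ) = 967.0 m / (659.56 m) = 1.4661.
β = (βγ)/√(1+(βγ)²) = 1.4661/√3.14945 = 0.826.

0.826c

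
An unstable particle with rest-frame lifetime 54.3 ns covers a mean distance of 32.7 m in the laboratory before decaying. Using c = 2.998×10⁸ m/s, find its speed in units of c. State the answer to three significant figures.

0.895c

Let x = d/(cτ) = 32.70 m / (2.998×10⁸ m/s × 5.430×10^-8 s) = 2.0087. Since d = βγcτ, x = βγ = β/√(1−β²).
Solving: β² = x²/(1+x²) = 4.03488/5.03488 = 0.801386, so β = 0.895.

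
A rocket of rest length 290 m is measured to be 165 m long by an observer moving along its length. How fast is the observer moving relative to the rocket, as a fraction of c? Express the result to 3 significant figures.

Length contraction gives γ = L₀/L = 290/165 = 1.7576.
β = √(1 − 1/γ²) = √0.676287 = 0.822.

0.822c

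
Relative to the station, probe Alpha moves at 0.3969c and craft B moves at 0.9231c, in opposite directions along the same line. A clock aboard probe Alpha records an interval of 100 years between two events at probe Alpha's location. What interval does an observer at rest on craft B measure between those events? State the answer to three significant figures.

Transform probe Alpha's velocity into craft B's frame: (0.3969 + 0.9231)/(1 + 0.3969·0.9231) = 1.32/1.36637839, so the relative speed is 0.96606c.
At |u| = 0.96606c, γ = (1 − 0.933272)^(−1/2) = 3.8712.
Probe Alpha's interval is proper; time dilation gives Δt_B = γΔτ = 3.8712 × 100 years = 387 years.

387 years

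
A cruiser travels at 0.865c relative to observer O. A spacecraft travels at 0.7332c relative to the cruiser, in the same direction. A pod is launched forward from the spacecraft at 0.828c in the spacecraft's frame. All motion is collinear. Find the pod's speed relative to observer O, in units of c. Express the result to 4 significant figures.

0.9979c

First combine the pod and spacecraft (S''→S'): u₁ = (0.828 + 0.7332)/(1 + 0.828×0.7332) = 1.5612/1.6070896 = 0.97145.
Then combine with the cruiser (S'→S): u = (0.97145 + 0.865)/(1 + 0.97145×0.865) = 1.83645/1.84030425 = 0.99791.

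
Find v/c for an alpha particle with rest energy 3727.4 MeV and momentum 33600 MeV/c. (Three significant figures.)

0.994

pc/(mc²) = 33600/3727.4 = 9.0143 = βγ = β/√(1−β²).
So β² = x²/(1 + x²) with x = 9.0143: x² = 81.2576, β² = 81.2576/82.2576 = 0.987843, β = 0.994.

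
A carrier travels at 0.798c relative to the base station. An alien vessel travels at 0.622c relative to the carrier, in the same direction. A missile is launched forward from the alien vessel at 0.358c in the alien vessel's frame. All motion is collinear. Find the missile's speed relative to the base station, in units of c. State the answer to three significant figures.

0.976c

Apply u = (u'+v)/(1+u'v) twice. Missile in the carrier frame: (0.358+0.622)/(1+0.358·0.622) = 0.98/1.222676 = 0.80152c.
That velocity, transformed to the rest frame of the base station: (0.80152+0.798)/(1+0.80152·0.798) = 1.59952/1.63961296 = 0.97555c.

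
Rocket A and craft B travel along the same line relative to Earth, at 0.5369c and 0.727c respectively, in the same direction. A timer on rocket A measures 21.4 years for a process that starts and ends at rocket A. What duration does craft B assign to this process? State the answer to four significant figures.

22.52 years

Speed of rocket A in craft B's frame: u = (v_A − v_B)/(1 − v_A v_B/c²) = (0.5369 − 0.727)/(1 − 0.5369×0.727) = −0.1901/0.6096737 = −0.31181; |u| = 0.31181c.
γ for this relative speed: γ = 1/√(1 − 0.0972255) = 1.0525.
The clock on rocket A records proper time, so craft B measures Δt = γΔτ = 1.0525 × 21.4 = 22.52 years.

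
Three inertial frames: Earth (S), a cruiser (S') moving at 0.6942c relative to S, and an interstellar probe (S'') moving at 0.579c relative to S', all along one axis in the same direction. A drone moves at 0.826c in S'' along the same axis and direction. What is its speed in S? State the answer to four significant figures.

0.9909c

First combine the drone and interstellar probe (S''→S'): u₁ = (0.826 + 0.579)/(1 + 0.826×0.579) = 1.405/1.478254 = 0.95045.
Then combine with the cruiser (S'→S): u = (0.95045 + 0.6942)/(1 + 0.95045×0.6942) = 1.64465/1.65980239 = 0.99087.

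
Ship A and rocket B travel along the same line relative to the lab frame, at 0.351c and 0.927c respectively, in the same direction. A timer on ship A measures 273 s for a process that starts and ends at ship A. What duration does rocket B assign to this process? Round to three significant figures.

The velocity of ship A relative to rocket B is (0.351 − 0.927)c / (1 − 0.351×0.927) = −0.85381c; relative speed 0.85381c.
At |u| = 0.85381c, γ = (1 − 0.728992)^(−1/2) = 1.9209.
The clock on ship A records proper time, so rocket B measures Δt = γΔτ = 1.9209 × 273 = 524 s.

524 s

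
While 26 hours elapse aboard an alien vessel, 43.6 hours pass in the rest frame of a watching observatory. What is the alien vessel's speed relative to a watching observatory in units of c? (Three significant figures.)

0.803c

γ = Δt/Δτ = 43.6/26 = 1.6769.
β = √(1 − 1/γ²) = √(1 − 0.35562) = √0.64438 = 0.803.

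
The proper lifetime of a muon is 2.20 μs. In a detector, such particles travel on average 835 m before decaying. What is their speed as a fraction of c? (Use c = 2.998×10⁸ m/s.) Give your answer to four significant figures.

Let x = d/(cτ) = 835.0 m / (2.998×10⁸ m/s × 2.200×10^-6 s) = 1.266. Since d = βγcτ, x = βγ = β/√(1−β²).
Solving: β² = x²/(1+x²) = 1.60276/2.60276 = 0.615792, so β = 0.7847.

0.7847c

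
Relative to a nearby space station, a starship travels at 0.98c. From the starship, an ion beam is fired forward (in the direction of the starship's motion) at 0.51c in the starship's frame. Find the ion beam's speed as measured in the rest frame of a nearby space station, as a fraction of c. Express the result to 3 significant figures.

In units of c, u = (u' + v)/(1 + u'v) with u' = 0.51 and v = 0.98.
Numerator: 0.51 + 0.98 = 1.49. Denominator: 1 + (0.51)(0.98) = 1.4998.
u = 1.49/1.4998 = 0.99347, so the speed is 0.993c.

0.993c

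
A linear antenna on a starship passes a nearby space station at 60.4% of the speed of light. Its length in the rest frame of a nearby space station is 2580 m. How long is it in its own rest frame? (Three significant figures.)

3240 m

γ = 1/√(1 − β²) = 1/√(1 − 0.364816) = 1/√0.635184 = 1/0.796984 = 1.2547.
Proper length: L₀ = γ·L = 1.2547 × 2580 = 3240 m.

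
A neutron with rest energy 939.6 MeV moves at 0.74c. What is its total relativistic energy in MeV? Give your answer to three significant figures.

1400 MeV

γ = 1/√(1 − β²) = 1/√(1 − 0.5476) = 1/√0.4524 = 1/0.672607 = 1.4868.
Total energy: E = γmc² = 1.4868 × 939.6 MeV = 1400 MeV.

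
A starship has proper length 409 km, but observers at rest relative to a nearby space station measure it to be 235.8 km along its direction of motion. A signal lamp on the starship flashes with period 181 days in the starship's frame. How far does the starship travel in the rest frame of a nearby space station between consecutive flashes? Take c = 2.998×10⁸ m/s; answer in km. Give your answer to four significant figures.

Length contraction gives γ = L₀/L = 409/235.8 = 1.73452.
β = √(1 − 1/γ²) = 0.81708. Lab-frame period = γτ = 1.73452×181 days = 313.95 days. Distance = βc × γτ = 0.81708 × 2.998×10⁸ m/s × 27125280 s = 6.6446×10^15 m = 6.645×10^12 km.

6.645×10^12 km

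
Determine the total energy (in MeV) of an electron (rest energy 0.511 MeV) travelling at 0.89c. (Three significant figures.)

γ = 1/√(1 − β²) = 1/√(1 − 0.7921) = 1/√0.2079 = 1/0.455961 = 2.1932.
Total energy: E = γmc² = 2.1932 × 0.511 MeV = 1.12 MeV.

1.12 MeV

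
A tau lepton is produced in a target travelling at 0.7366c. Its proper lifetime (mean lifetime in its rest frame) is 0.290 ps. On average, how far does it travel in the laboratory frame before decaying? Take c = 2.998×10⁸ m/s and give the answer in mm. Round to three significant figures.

γ = 1/√(1 − β²) = 1/√(1 − 0.54257956) = 1/√0.45742044 = 1/0.676329 = 1.4786.
Lab-frame lifetime: Δt = γτ = 1.4786 × 0.290 ps = 0.42879 ps.
Distance: d = vΔt = 0.7366 × 2.998×10⁸ m/s × 4.2879×10^-13 s = 9.47×10^-5 m = 0.0947 mm.

0.0947 mm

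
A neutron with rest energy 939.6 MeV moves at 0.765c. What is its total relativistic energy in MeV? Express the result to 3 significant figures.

1460 MeV

γ = 1/√(1 − β²) = 1/√(1 − 0.585225) = 1/√0.414775 = 1/0.64403 = 1.5527.
Total energy: E = γmc² = 1.5527 × 939.6 MeV = 1460 MeV.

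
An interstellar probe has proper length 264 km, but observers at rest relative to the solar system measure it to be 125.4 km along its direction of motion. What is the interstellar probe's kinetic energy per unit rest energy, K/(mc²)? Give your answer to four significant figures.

1.105

From L = L₀/γ: γ = 264/125.4 = 2.10526.
Since K = (γ−1)mc², K/(mc²) = 2.10526 − 1 = 1.105.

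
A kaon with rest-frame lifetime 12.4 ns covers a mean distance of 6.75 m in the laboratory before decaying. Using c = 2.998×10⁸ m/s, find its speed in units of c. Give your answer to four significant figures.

d = βγcτ ⇒ βγ = d/(cτ) = 6.750 m / (3.71752 m) = 1.8157.
β = (βγ)/√(1+(βγ)²) = 1.8157/√4.29677 = 0.8759.

0.8759c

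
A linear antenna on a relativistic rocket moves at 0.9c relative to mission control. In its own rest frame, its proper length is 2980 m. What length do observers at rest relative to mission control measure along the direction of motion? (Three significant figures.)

1300 m

γ = 1/√(1 − β²) = 1/√(1 − 0.81) = 1/√0.19 = 1/0.43589 = 2.2942.
Along the direction of motion the measured length is L₀/γ = 2980/2.2942 = 1300 m.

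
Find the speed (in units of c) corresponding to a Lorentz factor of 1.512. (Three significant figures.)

0.750c

β = √(1 − 1/γ²) = √(1 − 1/2.286144) = √0.562582 = 0.750.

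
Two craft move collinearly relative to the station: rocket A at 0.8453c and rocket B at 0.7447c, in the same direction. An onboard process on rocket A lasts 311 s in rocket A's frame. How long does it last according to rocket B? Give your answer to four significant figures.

323.1 s

Speed of rocket A in rocket B's frame: u = (v_A − v_B)/(1 − v_A v_B/c²) = (0.8453 − 0.7447)/(1 − 0.8453×0.7447) = 0.1006/0.37050509 = 0.27152; |u| = 0.27152c.
γ for this relative speed: γ = 1/√(1 − 0.0737231) = 1.039.
Rocket A's interval is proper; time dilation gives Δt_B = γΔτ = 1.039 × 311 s = 323.1 s.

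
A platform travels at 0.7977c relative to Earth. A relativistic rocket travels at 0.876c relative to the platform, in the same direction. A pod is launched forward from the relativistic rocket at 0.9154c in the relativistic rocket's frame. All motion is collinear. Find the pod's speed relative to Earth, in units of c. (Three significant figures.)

0.999c

Apply u = (u'+v)/(1+u'v) twice. Pod in the platform frame: (0.9154+0.876)/(1+0.9154·0.876) = 1.7914/1.8018904 = 0.99418c.
That velocity, transformed to the rest frame of Earth: (0.99418+0.7977)/(1+0.99418·0.7977) = 1.79188/1.793057386 = 0.99934c.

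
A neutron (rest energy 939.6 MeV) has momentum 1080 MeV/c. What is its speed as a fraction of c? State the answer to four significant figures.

βγ = pc/(mc²) = 1080/939.6 = 1.1494.
Since γ² = 1 + (βγ)² = 2.32112, γ = √2.32112 = 1.52352, and β = (βγ)/γ = 1.1494/1.52352 = 0.7544.

0.7544c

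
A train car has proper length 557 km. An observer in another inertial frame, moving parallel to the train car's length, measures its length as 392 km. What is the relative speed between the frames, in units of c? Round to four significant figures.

0.7104c

Length contraction gives γ = L₀/L = 557/392 = 1.4209.
β = √(1 − 1/γ²) = √0.504695 = 0.7104.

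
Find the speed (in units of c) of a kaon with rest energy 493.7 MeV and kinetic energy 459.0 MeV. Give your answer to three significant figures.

γ = 1 + K/(mc²) = 1 + 459.0/493.7 = 1.9297.
β = √(1 − 1/γ²) = √(1 − 0.268547) = √0.731453 = 0.855.

0.855c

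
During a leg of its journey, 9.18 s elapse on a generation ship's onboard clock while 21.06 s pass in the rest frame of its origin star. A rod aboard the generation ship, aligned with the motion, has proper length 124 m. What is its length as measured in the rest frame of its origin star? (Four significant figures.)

The time-dilation ratio gives γ = 21.06/9.18 = 2.29412.
L = L₀/γ = 124/2.29412 = 54.05 m.

54.05 m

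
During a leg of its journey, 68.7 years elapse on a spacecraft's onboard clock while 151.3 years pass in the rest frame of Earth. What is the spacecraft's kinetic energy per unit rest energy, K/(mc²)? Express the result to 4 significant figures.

From Δt = γΔτ: γ = 151.3/68.7 = 2.20233.
Since K = (γ−1)mc², K/(mc²) = 2.20233 − 1 = 1.202.

1.202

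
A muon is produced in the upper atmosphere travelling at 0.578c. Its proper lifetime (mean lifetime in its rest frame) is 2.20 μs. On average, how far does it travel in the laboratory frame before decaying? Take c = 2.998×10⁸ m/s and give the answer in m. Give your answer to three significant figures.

467 m

γ = 1/√(1 − β²) = 1/√(1 − 0.334084) = 1/√0.665916 = 1/0.816037 = 1.2254.
Lab-frame lifetime: Δt = γτ = 1.2254 × 2.20 μs = 2.6959 μs.
Distance: d = vΔt = 0.578 × 2.998×10⁸ m/s × 2.6959×10^-6 s = 467 m.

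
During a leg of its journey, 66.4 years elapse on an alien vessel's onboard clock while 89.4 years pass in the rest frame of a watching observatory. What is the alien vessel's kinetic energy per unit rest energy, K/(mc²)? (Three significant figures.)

From Δt = γΔτ: γ = 89.4/66.4 = 1.34639.
Since K = (γ−1)mc², K/(mc²) = 1.34639 − 1 = 0.346.

0.346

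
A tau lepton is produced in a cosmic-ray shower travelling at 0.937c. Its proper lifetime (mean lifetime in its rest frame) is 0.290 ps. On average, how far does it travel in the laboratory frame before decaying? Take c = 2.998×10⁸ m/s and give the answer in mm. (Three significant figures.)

With β = 0.937, γ = 1/√(1 − 0.937²) = 1/√0.122031 = 2.8626.
Lab-frame lifetime: Δt = γτ = 2.8626 × 0.290 ps = 0.83015 ps.
Distance: d = vΔt = 0.937 × 2.998×10⁸ m/s × 8.3015×10^-13 s = 2.33×10^-4 m = 0.233 mm.

0.233 mm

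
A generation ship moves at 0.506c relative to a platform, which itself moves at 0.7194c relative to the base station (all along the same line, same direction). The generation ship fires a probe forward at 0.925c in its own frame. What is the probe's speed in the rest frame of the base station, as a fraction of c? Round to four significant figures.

0.9958c

First combine the probe and generation ship (S''→S'): u₁ = (0.925 + 0.506)/(1 + 0.925×0.506) = 1.431/1.46805 = 0.97476.
Then combine with the platform (S'→S): u = (0.97476 + 0.7194)/(1 + 0.97476×0.7194) = 1.69416/1.701242344 = 0.99584.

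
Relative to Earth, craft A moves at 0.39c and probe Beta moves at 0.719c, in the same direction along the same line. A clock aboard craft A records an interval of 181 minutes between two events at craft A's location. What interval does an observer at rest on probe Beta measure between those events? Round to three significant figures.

204 minutes

The velocity of craft A relative to probe Beta is (0.39 − 0.719)c / (1 − 0.39×0.719) = −0.4572c; relative speed 0.4572c.
At |u| = 0.4572c, γ = (1 − 0.209032)^(−1/2) = 1.1244.
The clock on craft A records proper time, so probe Beta measures Δt = γΔτ = 1.1244 × 181 = 204 minutes.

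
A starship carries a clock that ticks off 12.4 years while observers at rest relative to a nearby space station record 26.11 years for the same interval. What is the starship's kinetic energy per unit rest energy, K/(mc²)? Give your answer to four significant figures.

1.106

The time-dilation ratio gives γ = 26.11/12.4 = 2.10565.
K/(mc²) = γ − 1 = 2.10565 − 1 = 1.106.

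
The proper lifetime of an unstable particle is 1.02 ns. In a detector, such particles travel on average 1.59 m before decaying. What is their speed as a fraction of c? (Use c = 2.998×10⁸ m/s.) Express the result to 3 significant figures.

0.982c

Let x = d/(cτ) = 1.590 m / (2.998×10⁸ m/s × 1.020×10^-9 s) = 5.1995. Since d = βγcτ, x = βγ = β/√(1−β²).
Solving: β² = x²/(1+x²) = 27.0348/28.0348 = 0.96433, so β = 0.982.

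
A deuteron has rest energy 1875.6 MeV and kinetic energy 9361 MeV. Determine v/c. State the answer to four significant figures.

K = (γ−1)mc², so γ = 1 + 9361/1875.6 = 5.9909.
Then v/c = √(1 − γ⁻²) = √(1 − 0.0278622) = √0.9721378 = 0.9860.

0.9860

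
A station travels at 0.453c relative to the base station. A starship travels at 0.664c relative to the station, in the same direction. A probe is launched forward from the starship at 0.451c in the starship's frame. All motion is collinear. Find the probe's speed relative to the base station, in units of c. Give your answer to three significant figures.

Compose velocities in two stages. Stage 1 (into S'): u₁ = (0.451+0.664)/(1+0.451×0.664) = 0.85805.
Stage 2 (into S): u = (0.85805+0.453)/(1+0.85805×0.453) = 0.94409, so the speed is 0.944c.

0.944c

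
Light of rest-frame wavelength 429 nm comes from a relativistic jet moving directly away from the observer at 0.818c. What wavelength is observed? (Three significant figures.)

Relativistic Doppler for wavelength: λ_obs = λ_src · √((1+β)/(1−β)).
With β = 0.818: factor = √(1.818/0.182) = 3.1605.
λ_obs = 429 × 3.1605 = 1360 nm.

1360 nm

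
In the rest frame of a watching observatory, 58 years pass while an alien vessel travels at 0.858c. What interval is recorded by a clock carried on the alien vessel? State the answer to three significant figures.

With β = 0.858, γ = 1/√(1 − 0.858²) = 1/√0.263836 = 1.9469.
The alien vessel's clock runs slow as seen from a watching observatory, so Δτ = Δt/γ = 58/1.9469 = 29.8 years.

29.8 years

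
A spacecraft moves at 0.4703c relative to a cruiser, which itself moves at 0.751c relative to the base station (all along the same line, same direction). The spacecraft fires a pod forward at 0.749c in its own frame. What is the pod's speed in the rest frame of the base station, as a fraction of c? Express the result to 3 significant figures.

First combine the pod and spacecraft (S''→S'): u₁ = (0.749 + 0.4703)/(1 + 0.749×0.4703) = 1.2193/1.3522547 = 0.90168.
Then combine with the cruiser (S'→S): u = (0.90168 + 0.751)/(1 + 0.90168×0.751) = 1.65268/1.67716168 = 0.9854.

0.985c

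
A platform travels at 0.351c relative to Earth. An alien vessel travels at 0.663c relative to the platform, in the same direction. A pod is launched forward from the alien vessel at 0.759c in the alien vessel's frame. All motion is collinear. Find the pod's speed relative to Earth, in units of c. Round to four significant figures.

0.9737c

Compose velocities in two stages. Stage 1 (into S'): u₁ = (0.759+0.663)/(1+0.759×0.663) = 0.94597.
Stage 2 (into S): u = (0.94597+0.351)/(1+0.94597×0.351) = 0.97368, so the speed is 0.9737c.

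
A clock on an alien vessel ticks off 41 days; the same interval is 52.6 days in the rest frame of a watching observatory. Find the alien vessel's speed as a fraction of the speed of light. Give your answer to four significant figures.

γ = Δt/Δτ = 52.6/41 = 1.2829.
β = √(1 − 1/γ²) = √(1 − 0.607595) = √0.392405 = 0.6264.

0.6264c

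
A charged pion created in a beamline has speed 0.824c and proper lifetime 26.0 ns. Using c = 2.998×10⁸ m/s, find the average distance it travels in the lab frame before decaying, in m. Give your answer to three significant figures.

11.3 m

β² = 0.678976, so γ = 1/√0.321024 = 1.7649.
Lab-frame lifetime: Δt = γτ = 1.7649 × 26.0 ns = 45.887 ns.
Distance: d = vΔt = 0.824 × 2.998×10⁸ m/s × 4.5887×10^-8 s = 11.3 m.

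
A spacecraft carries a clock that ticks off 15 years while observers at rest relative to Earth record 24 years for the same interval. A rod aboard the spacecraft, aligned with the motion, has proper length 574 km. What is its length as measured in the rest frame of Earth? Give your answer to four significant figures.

358.8 km

γ = Δt/Δτ = 24/15 = 1.6.
L = L₀/γ = 574/1.6 = 358.8 km.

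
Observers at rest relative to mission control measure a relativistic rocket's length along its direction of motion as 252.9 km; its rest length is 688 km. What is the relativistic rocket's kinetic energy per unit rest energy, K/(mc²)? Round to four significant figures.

1.720

From L = L₀/γ: γ = 688/252.9 = 2.72044.
K/(mc²) = γ − 1 = 2.72044 − 1 = 1.720.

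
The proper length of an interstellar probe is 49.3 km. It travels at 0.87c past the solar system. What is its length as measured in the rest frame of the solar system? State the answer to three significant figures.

β² = 0.7569, so γ = 1/√0.2431 = 2.0282.
Length contraction: L = L₀/γ = 49.3/2.0282 = 24.3 km.

24.3 km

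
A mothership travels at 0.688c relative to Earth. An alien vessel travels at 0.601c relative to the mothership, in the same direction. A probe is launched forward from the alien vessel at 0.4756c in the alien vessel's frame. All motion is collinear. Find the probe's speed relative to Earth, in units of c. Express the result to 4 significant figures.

0.9678c

Compose velocities in two stages. Stage 1 (into S'): u₁ = (0.4756+0.601)/(1+0.4756×0.601) = 0.83728.
Stage 2 (into S): u = (0.83728+0.688)/(1+0.83728×0.688) = 0.96779, so the speed is 0.9678c.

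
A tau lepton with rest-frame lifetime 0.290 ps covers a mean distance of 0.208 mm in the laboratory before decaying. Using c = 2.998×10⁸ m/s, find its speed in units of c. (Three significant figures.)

Let x = d/(cτ) = 2.080×10^-4 m / (2.998×10⁸ m/s × 2.900×10^-13 s) = 2.3924. Since d = βγcτ, x = βγ = β/√(1−β²).
Solving: β² = x²/(1+x²) = 5.72358/6.72358 = 0.85127, so β = 0.923.

0.923c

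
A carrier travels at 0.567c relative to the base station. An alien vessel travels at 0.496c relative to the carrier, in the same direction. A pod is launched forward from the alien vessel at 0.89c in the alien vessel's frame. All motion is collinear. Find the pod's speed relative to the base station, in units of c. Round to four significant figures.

Compose velocities in two stages. Stage 1 (into S'): u₁ = (0.89+0.496)/(1+0.89×0.496) = 0.96154.
Stage 2 (into S): u = (0.96154+0.567)/(1+0.96154×0.567) = 0.98922, so the speed is 0.9892c.

0.9892c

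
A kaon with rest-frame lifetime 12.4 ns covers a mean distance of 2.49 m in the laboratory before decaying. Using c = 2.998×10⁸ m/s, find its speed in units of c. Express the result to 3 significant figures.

0.557c

Lab distance = (lab lifetime)·v = γτ·βc, so βγ = d/(cτ) = 2.490/(2.998×10⁸ × 1.240×10^-8) = 0.6698.
With βγ = 0.6698: γ² = 1 + (βγ)² = 1.448632, and β = (βγ)/γ = 0.6698/1.20359 = 0.557.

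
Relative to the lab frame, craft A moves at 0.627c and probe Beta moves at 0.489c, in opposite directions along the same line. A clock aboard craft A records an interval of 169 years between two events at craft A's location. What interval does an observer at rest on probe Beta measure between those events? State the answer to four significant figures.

Speed of craft A in probe Beta's frame: u = (v_A + v_B)/(1 + v_A v_B/c²) = (0.627 + 0.489)/(1 + 0.627×0.489) = 1.116/1.306603 = 0.85412; |u| = 0.85412c.
γ for this relative speed: γ = 1/√(1 − 0.729521) = 1.9228.
The clock on craft A records proper time, so probe Beta measures Δt = γΔτ = 1.9228 × 169 = 325.0 years.

325.0 years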